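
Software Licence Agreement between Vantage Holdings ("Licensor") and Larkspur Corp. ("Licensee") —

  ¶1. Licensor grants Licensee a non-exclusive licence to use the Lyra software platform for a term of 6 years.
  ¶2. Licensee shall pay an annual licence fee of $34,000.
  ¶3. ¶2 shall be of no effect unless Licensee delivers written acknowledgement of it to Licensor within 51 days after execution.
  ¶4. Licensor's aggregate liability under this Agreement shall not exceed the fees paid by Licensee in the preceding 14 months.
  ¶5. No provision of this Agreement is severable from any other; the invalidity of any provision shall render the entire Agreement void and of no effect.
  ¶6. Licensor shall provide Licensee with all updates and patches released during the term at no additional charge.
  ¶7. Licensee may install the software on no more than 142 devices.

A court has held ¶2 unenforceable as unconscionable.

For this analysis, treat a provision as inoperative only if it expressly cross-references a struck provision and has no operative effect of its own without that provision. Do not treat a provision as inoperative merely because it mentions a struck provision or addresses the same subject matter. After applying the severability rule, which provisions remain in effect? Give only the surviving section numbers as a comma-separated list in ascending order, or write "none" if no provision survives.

none

¶2 is struck. ¶3 operates only by reference to ¶2, so it falls with ¶2. ¶5 provides that the Agreement is not severable, so the invalidity of any one provision voids the entire Agreement. No provision of the Agreement survives.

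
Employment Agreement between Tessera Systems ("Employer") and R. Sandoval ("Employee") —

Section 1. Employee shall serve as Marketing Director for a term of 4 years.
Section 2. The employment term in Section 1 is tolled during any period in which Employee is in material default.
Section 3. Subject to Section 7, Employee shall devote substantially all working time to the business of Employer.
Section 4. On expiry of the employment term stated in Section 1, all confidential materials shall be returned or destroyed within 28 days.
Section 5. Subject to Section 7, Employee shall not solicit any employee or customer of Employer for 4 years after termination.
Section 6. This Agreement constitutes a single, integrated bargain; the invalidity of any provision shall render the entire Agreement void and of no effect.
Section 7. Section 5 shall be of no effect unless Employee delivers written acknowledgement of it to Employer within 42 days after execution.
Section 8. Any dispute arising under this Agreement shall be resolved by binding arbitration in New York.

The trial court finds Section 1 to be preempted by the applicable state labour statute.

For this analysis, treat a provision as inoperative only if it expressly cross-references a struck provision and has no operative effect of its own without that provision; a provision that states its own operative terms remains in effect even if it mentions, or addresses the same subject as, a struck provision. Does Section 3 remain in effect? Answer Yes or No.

Section 1 is struck. Section 2 has no operative effect of its own apart from Section 1 and is therefore inoperative. Section 4 has no operative effect of its own apart from Section 1 and is therefore inoperative. Section 6 provides that the Agreement is not severable, so the invalidity of any one provision voids the entire Agreement. No provision of the Agreement survives. Section 3 is among the inoperative provisions, so the answer is no.

No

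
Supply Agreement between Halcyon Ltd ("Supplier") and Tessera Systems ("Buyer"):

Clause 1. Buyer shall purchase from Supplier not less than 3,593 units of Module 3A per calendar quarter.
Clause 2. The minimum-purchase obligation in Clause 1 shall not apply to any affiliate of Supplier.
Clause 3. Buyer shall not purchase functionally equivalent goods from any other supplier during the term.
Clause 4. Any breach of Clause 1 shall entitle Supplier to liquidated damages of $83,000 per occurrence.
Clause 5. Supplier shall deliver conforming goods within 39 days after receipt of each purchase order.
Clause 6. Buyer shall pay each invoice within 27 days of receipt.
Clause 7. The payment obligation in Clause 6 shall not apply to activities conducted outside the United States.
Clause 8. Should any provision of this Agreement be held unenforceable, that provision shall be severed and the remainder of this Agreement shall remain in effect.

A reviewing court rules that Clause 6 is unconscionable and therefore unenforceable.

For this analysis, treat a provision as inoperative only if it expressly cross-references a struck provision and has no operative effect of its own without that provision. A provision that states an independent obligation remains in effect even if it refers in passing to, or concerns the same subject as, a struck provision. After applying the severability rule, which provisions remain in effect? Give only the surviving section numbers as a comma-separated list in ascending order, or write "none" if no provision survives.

Clause 6 is struck. Clause 7 has no operative effect of its own apart from Clause 6 and is therefore inoperative. Clause 8 is a severability clause and preserves every provision that can still be given independent effect. That leaves Clause 1, Clause 2, Clause 3, Clause 4, Clause 5, and Clause 8 in effect.

1, 2, 3, 4, 5, 8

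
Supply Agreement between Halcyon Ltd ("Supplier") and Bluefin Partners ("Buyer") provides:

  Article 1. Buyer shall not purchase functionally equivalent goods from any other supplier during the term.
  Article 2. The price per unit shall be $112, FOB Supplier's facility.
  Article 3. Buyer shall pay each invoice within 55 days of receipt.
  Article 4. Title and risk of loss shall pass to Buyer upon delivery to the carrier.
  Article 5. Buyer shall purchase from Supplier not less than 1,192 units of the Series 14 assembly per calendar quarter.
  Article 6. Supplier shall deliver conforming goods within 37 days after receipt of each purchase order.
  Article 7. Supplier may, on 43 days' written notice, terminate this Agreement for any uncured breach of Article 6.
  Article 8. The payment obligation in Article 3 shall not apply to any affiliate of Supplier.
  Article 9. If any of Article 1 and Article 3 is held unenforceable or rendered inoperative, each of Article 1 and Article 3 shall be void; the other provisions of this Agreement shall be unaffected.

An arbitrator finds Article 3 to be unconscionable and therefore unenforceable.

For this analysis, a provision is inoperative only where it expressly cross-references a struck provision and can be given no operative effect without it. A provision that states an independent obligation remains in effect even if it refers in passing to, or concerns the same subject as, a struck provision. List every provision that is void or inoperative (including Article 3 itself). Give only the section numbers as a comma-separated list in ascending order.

Article 3 is struck. Article 8 does nothing except set the carve-out from the payment obligation by reference to Article 3; with Article 3 gone it has no independent effect and is inoperative. Article 9 declares Article 1 and Article 3 mutually dependent; since one of them has fallen, all of them are of no effect. That brings down Article 1 as well. The remainder continues in force under Article 9. The provisions still in force are Article 2, Article 4, Article 5, Article 6, Article 7, and Article 9.

1, 3, 8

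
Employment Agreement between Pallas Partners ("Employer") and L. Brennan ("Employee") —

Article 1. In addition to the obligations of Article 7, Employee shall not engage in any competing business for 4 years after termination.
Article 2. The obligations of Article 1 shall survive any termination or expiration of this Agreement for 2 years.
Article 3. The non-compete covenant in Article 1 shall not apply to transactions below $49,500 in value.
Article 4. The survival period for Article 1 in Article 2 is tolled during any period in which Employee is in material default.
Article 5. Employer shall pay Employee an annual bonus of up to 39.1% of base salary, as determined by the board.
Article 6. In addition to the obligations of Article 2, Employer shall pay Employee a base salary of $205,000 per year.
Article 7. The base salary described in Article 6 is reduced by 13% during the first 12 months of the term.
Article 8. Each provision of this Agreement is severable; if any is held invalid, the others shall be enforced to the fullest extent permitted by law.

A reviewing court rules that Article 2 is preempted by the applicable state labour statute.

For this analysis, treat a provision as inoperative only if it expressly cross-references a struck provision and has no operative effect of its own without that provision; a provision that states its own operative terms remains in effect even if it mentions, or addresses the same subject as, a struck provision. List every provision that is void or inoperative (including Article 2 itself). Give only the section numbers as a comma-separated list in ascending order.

2, 4

Article 2 is struck. Article 4 does nothing except set the tolling of the survival period for Article 1 by reference to Article 2; with Article 2 gone it has no independent effect and is inoperative. Although Article 6 refers to Article 2, its operative terms do not depend on Article 2, so it remains in effect. Article 8 is a severability clause and preserves every provision that can still be given independent effect. The provisions still in force are Article 1, Article 3, Article 5, Article 6, Article 7, and Article 8.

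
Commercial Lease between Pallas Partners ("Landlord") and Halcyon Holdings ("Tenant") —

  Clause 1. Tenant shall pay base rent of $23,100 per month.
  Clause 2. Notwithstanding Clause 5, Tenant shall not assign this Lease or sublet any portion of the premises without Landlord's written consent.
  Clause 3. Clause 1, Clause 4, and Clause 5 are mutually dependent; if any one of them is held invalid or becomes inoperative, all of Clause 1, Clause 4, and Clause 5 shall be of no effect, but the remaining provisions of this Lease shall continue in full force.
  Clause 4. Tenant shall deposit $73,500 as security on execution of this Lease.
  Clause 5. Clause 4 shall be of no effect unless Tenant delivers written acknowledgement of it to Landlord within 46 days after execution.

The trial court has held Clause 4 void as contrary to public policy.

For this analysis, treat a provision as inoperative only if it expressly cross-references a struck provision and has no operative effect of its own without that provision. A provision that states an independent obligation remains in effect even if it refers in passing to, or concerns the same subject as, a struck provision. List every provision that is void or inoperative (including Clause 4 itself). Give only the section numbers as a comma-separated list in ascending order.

1, 4, 5

Clause 4 is struck. Clause 5 operates only by reference to Clause 4, so it falls with Clause 4. Although Clause 2 refers to Clause 5, its operative terms do not depend on Clause 5, so it remains in effect. Clause 3 declares Clause 1, Clause 4, and Clause 5 mutually dependent; since one of them has fallen, all of them are of no effect. That brings down Clause 1 as well. The remainder continues in force under Clause 3. Clause 2 and Clause 3 remain in effect.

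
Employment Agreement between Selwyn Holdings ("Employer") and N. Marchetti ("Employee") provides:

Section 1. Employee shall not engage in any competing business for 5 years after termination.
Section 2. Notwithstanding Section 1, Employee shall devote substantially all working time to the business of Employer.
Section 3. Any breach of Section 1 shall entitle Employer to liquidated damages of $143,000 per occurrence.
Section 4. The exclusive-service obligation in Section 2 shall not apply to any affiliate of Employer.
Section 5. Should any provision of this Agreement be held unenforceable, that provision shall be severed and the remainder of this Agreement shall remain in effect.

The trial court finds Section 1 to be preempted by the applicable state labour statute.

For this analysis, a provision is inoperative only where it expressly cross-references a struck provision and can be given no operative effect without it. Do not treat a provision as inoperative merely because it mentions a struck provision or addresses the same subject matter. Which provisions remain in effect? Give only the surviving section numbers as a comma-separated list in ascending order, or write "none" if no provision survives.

2, 4, 5

Section 1 is struck. Section 3 operates only by reference to Section 1, so it falls with Section 1. Section 2 mentions Section 1 but its own obligation stands independently of Section 1, so Section 2 is not affected. Section 5 is a severability clause and preserves every provision that can still be given independent effect. The provisions still in force are Section 2, Section 4, and Section 5.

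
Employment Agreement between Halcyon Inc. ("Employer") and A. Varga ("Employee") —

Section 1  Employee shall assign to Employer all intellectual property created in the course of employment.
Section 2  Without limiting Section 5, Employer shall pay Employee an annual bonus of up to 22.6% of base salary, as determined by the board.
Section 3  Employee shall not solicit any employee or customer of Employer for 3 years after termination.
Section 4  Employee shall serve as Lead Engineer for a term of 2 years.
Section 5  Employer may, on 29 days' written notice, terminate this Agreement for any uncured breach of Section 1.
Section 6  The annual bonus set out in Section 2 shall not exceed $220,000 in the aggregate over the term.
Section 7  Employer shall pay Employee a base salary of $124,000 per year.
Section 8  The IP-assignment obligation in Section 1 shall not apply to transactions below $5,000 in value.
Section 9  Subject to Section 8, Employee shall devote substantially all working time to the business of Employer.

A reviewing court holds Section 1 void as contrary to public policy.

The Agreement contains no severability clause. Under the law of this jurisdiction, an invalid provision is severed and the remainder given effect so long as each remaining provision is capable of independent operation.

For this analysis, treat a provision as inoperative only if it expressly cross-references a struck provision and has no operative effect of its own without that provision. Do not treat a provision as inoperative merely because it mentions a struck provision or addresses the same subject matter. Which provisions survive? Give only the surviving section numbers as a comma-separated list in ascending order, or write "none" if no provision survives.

Section 1 is struck. Section 5 merely fixes the termination right for breach of Section 1; with Section 1 gone it has nothing to operate on and falls away. Section 8 does nothing except set the carve-out from the IP-assignment obligation by reference to Section 1; with Section 1 gone it has no independent effect and is inoperative. Although Section 9 refers to Section 8, its operative terms do not depend on Section 8, so it remains in effect. Although Section 2 refers to Section 5, its operative terms do not depend on Section 5, so it remains in effect. With no severability clause, the stated default rule severs what cannot stand and enforces each remaining provision that can operate on its own. That leaves Section 2, Section 3, Section 4, Section 6, Section 7, and Section 9 in effect.

2, 3, 4, 6, 7, 9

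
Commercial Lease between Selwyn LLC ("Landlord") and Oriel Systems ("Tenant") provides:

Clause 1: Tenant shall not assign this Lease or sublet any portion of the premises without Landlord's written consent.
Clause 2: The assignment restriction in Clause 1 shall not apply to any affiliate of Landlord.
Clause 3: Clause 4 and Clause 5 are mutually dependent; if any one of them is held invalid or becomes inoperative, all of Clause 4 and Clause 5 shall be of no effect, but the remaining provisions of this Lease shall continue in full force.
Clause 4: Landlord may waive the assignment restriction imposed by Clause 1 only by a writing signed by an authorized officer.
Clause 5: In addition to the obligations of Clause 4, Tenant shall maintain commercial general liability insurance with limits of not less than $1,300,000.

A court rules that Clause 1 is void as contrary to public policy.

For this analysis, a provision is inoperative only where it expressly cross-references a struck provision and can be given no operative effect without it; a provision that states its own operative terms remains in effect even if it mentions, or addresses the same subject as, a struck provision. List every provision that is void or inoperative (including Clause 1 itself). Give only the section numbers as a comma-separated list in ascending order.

1, 2, 4, 5

Clause 1 is struck. Clause 2 does nothing except set the carve-out from the assignment restriction by reference to Clause 1; with Clause 1 gone it has no independent effect and is inoperative. Clause 4 operates only by reference to Clause 1, so it falls with Clause 1. Clause 3 declares Clause 4 and Clause 5 mutually dependent; since one of them has fallen, all of them are of no effect. That brings down Clause 5 as well. The remainder continues in force under Clause 3. Only Clause 3 remains in effect.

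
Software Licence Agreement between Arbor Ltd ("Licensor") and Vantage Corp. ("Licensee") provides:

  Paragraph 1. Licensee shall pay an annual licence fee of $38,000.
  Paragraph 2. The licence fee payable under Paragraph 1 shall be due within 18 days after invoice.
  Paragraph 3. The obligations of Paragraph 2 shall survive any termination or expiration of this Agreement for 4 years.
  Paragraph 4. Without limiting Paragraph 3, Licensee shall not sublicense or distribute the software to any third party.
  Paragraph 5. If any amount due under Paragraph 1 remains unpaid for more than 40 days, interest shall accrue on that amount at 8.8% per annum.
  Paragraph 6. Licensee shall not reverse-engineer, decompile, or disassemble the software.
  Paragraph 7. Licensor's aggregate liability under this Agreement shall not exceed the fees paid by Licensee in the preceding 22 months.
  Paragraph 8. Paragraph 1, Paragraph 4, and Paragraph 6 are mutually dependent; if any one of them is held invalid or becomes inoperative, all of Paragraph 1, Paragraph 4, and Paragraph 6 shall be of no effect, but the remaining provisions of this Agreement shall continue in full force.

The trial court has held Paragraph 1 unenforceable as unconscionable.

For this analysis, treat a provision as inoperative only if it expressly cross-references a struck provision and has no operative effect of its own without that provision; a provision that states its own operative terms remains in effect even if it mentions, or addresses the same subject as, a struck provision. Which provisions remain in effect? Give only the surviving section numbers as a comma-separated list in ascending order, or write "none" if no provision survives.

7, 8

Paragraph 1 is struck. The whole of Paragraph 2 is the payment deadline for the licence fee, defined by reference to Paragraph 1, so Paragraph 2 cannot stand once Paragraph 1 is removed. Paragraph 5 has no operative effect of its own apart from Paragraph 1 and is therefore inoperative. Paragraph 3 operates only by reference to Paragraph 2, so it falls with Paragraph 2. Paragraph 8 declares Paragraph 1, Paragraph 4, and Paragraph 6 mutually dependent; since one of them has fallen, all of them are of no effect. That brings down Paragraph 4 and Paragraph 6 as well. The remainder continues in force under Paragraph 8. That leaves Paragraph 7 and Paragraph 8 in effect.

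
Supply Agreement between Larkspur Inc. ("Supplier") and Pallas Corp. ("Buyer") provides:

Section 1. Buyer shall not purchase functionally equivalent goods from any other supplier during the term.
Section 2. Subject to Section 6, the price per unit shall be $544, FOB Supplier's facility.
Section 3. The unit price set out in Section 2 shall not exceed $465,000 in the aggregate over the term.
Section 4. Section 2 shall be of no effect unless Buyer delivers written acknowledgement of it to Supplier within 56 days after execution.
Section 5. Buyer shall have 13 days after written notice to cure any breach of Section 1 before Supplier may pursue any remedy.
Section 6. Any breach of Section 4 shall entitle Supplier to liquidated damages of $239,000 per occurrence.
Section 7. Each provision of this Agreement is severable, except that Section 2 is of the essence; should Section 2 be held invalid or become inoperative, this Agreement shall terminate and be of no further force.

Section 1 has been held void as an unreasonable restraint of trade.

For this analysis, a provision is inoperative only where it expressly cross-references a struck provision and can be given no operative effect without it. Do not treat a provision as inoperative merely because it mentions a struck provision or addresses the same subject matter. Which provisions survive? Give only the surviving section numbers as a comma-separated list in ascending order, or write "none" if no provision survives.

2, 3, 4, 6, 7

Section 1 is struck. Section 5 merely fixes the cure period for breach of Section 1; with Section 1 gone it has nothing to operate on and falls away. Section 7 makes Section 2 an essential term, but Section 2 is unaffected, so the severability proviso in Section 7 preserves the remaining provisions. Section 2, Section 3, Section 4, Section 6, and Section 7 remain in effect.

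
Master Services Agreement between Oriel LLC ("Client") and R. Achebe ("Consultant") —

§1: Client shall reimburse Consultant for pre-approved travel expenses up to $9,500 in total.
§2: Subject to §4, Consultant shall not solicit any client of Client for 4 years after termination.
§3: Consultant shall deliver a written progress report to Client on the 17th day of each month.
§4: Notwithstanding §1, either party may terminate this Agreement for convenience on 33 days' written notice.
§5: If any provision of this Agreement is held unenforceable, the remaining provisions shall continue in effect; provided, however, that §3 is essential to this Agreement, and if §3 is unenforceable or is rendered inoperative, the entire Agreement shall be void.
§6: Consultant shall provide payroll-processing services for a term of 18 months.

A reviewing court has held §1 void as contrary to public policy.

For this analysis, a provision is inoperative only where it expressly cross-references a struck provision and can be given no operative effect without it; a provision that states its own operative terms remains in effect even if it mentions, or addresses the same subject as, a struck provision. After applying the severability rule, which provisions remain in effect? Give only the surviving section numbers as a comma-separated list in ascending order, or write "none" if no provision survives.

2, 3, 4, 5, 6

§1 is struck. §4 mentions §1 but its own obligation stands independently of §1, so §4 is not affected. Nothing else in the Agreement is defined by reference to §1. §5 makes §3 an essential term, but §3 is unaffected, so the severability proviso in §5 preserves the remaining provisions. §2, §3, §4, §5, and §6 remain in effect.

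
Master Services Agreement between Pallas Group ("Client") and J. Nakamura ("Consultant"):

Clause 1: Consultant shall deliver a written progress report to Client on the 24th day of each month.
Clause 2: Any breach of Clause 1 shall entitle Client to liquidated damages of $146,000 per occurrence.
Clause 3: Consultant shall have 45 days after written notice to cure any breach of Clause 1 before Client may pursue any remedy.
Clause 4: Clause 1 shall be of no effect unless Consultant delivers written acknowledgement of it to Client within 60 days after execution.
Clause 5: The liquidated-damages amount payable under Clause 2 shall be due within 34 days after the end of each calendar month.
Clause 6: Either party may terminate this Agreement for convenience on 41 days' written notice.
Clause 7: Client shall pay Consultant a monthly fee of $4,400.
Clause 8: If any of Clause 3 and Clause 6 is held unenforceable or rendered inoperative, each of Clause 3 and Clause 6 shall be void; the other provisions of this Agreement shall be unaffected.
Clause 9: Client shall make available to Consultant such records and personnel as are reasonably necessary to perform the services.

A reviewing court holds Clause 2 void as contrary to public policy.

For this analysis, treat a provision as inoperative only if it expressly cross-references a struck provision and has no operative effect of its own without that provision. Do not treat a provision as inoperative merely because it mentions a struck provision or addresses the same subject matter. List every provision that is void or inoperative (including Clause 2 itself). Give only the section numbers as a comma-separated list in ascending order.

2, 5

Clause 2 is struck. Clause 5 operates only by reference to Clause 2, so it falls with Clause 2. Clause 8 ties Clause 3 and Clause 6 together, but none of those is affected here; the remaining provisions continue in force under Clause 8. Clause 1, Clause 3, Clause 4, Clause 6, Clause 7, Clause 8, and Clause 9 remain in effect.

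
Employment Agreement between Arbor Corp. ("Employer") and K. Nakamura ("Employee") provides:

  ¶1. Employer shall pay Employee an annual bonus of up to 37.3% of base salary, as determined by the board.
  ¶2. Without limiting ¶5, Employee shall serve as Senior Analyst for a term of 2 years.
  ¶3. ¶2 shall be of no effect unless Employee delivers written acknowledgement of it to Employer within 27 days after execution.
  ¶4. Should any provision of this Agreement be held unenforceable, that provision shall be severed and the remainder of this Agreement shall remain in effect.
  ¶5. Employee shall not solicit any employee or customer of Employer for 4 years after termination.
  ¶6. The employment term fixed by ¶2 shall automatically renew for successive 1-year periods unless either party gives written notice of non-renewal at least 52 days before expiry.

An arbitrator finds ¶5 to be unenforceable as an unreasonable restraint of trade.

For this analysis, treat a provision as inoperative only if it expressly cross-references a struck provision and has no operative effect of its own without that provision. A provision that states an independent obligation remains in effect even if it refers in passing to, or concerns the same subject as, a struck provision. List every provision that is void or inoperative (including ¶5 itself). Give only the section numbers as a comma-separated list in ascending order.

5

¶5 is struck. ¶2 mentions ¶5 but its own obligation stands independently of ¶5, so ¶2 is not affected. No other provision's operative terms depend on ¶5. ¶4 is a severability clause and preserves every provision that can still be given independent effect. ¶1, ¶2, ¶3, ¶4, and ¶6 remain in effect.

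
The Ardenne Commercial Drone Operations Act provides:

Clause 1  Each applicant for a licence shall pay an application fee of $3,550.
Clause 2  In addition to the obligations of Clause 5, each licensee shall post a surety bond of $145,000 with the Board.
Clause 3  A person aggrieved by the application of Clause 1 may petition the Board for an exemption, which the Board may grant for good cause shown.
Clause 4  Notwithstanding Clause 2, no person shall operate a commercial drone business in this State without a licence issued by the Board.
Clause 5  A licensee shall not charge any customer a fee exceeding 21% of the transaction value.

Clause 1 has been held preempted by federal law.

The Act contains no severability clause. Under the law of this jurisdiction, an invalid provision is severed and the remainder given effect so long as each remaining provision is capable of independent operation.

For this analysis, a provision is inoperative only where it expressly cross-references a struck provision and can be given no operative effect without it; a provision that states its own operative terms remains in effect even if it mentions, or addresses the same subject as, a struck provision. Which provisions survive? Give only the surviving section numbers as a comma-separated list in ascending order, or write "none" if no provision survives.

Clause 1 is struck. The only function of Clause 3 is the exemption procedure for Clause 1, so it cannot stand once Clause 1 is removed. Under the stated default rule, only provisions that cannot operate independently fall away; the rest are enforced. Clause 2, Clause 4, and Clause 5 remain in effect.

2, 4, 5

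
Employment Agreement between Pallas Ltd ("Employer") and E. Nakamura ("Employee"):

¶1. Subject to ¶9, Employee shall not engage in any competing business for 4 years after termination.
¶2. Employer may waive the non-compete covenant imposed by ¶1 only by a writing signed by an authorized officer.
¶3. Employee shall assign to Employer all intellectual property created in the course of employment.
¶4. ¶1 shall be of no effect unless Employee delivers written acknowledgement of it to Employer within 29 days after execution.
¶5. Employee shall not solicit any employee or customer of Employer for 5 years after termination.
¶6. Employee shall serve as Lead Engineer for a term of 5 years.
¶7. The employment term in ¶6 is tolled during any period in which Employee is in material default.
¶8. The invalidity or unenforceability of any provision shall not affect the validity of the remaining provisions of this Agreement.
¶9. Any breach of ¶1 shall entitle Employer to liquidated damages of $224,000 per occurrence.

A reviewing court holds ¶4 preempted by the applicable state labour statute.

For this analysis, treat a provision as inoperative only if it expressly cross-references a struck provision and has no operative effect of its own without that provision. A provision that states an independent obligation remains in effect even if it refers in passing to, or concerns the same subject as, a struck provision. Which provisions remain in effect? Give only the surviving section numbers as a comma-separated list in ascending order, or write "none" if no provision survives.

1, 2, 3, 5, 6, 7, 8, 9

¶4 is struck. No other provision's operative terms depend on ¶4. ¶8 is a severability clause and preserves every provision that can still be given independent effect. The provisions still in force are ¶1, ¶2, ¶3, ¶5, ¶6, ¶7, ¶8, and ¶9.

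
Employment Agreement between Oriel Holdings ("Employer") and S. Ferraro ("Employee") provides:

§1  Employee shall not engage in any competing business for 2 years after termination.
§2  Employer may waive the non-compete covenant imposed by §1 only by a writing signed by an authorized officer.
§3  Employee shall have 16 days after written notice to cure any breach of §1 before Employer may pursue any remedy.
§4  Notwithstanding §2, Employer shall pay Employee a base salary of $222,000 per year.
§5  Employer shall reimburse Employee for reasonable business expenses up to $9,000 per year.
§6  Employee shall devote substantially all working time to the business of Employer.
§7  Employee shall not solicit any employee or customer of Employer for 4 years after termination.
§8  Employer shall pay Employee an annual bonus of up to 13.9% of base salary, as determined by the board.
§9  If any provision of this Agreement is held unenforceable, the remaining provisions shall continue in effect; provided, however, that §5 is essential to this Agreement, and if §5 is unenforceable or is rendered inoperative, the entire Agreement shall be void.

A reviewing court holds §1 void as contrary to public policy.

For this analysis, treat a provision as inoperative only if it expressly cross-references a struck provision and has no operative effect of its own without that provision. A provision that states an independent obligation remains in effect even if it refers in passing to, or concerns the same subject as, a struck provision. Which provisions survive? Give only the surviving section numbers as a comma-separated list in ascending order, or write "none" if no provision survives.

4, 5, 6, 7, 8, 9

§1 is struck. §2 operates only by reference to §1, so it falls with §1. §3 operates only by reference to §1, so it falls with §1. Although §4 refers to §2, its operative terms do not depend on §2, so it remains in effect. §9 makes §5 an essential term, but §5 is unaffected, so the severability proviso in §9 preserves the remaining provisions. §4, §5, §6, §7, §8, and §9 remain in effect.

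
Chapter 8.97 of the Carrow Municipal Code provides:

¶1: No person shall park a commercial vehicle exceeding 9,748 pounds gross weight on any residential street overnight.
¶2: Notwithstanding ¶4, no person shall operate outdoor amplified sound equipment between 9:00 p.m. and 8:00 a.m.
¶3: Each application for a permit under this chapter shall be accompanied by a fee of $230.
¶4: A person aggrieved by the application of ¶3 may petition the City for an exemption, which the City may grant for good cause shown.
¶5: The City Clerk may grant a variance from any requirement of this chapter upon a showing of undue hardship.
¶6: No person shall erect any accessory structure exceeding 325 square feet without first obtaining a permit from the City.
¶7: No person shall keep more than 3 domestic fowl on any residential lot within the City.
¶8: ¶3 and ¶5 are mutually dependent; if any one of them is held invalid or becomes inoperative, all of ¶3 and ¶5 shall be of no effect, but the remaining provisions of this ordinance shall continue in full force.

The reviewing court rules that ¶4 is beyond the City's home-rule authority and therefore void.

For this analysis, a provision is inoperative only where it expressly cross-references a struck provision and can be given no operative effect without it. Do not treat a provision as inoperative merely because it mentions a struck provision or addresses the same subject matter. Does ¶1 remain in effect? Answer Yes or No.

¶4 is struck. ¶2 mentions ¶4 but its own obligation stands independently of ¶4, so ¶2 is not affected. No other provision's operative terms depend on ¶4. ¶8 ties ¶3 and ¶5 together, but none of those is affected here; the remaining provisions continue in force under ¶8. The provisions still in force are ¶1, ¶2, ¶3, ¶5, ¶6, ¶7, and ¶8. ¶1 is among the surviving provisions, so the answer is yes.

Yes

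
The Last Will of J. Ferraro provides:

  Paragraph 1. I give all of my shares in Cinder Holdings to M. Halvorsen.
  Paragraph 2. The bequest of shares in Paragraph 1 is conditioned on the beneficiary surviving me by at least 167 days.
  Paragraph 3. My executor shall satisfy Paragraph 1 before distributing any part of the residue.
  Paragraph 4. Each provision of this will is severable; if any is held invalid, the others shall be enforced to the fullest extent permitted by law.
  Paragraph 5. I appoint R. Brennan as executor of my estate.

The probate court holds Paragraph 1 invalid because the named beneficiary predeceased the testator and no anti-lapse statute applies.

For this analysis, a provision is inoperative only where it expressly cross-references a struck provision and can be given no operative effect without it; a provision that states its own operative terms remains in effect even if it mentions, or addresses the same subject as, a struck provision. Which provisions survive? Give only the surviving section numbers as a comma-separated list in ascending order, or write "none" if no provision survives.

4, 5

Paragraph 1 is struck. Paragraph 2 has no operative effect of its own apart from Paragraph 1 and is therefore inoperative. Paragraph 3 merely fixes the priority direction for Paragraph 1; with Paragraph 1 gone it has nothing to operate on and falls away. Paragraph 4 is a severability clause and preserves every provision that can still be given independent effect. Paragraph 4 and Paragraph 5 remain in effect.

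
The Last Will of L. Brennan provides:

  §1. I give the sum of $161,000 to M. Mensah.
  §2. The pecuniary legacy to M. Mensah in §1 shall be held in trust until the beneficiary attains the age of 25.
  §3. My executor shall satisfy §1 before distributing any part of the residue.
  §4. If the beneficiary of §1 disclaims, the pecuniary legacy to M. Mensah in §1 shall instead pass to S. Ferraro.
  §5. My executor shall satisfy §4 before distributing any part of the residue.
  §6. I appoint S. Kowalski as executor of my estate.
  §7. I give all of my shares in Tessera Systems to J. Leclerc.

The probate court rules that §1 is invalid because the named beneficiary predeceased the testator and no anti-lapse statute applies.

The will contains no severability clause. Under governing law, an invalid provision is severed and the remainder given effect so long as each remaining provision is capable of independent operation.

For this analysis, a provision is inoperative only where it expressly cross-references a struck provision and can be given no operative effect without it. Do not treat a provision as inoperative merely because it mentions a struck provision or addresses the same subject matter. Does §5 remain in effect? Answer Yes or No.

No

§1 is struck. The only function of §2 is the trust for §1, so it cannot stand once §1 is removed. The only function of §3 is the priority direction for §1, so it cannot stand once §1 is removed. §4 merely fixes the alternative disposition for §1; with §1 gone it has nothing to operate on and falls away. §5 has no operative effect of its own apart from §4 and is therefore inoperative. With no severability clause, the stated default rule severs what cannot stand and enforces each remaining provision that can operate on its own. That leaves §6 and §7 in effect. §5 is among the inoperative provisions, so the answer is no.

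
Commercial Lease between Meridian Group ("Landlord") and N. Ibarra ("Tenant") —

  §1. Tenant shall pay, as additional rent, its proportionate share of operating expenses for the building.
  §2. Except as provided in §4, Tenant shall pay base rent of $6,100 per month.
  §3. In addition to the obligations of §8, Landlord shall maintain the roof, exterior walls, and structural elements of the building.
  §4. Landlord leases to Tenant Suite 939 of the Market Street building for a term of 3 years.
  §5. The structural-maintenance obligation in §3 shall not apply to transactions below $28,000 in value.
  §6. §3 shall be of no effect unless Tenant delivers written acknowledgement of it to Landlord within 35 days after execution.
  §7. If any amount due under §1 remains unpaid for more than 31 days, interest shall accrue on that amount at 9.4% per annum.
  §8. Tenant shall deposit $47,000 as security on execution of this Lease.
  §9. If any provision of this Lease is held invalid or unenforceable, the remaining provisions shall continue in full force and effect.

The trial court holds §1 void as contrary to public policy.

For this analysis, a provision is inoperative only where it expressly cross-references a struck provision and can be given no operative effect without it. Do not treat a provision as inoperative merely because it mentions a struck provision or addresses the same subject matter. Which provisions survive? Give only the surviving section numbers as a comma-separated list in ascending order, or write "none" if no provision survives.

§1 is struck. §7 operates only by reference to §1, so it falls with §1. Under the severability clause in §9, the remaining provisions continue in force. §2, §3, §4, §5, §6, §8, and §9 remain in effect.

2, 3, 4, 5, 6, 8, 9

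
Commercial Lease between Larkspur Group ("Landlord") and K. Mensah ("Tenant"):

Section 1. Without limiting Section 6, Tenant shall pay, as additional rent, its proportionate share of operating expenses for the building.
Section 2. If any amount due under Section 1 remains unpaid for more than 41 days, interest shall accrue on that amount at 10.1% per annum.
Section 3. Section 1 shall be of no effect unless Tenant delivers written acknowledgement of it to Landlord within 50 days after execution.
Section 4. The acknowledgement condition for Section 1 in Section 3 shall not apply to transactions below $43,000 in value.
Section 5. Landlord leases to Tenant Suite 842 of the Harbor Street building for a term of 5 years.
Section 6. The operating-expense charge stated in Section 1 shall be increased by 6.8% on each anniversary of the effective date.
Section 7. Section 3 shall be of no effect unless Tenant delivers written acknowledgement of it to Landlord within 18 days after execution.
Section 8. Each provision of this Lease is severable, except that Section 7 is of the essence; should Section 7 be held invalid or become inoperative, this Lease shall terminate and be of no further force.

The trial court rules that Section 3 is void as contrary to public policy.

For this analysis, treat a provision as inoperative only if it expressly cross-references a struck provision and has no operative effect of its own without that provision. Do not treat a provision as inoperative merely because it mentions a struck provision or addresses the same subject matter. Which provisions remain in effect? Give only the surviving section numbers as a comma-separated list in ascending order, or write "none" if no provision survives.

Section 3 is struck. The whole of Section 4 is the carve-out from the acknowledgement condition for Section 1, defined by reference to Section 3, so Section 4 cannot stand once Section 3 is removed. The only function of Section 7 is the acknowledgement condition for Section 3, so it cannot stand once Section 3 is removed. Section 8 makes Section 7 an essential term, and Section 7 has been rendered inoperative by the cascade; under Section 8, the entire Lease is therefore void. No provision of the Lease survives.

none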